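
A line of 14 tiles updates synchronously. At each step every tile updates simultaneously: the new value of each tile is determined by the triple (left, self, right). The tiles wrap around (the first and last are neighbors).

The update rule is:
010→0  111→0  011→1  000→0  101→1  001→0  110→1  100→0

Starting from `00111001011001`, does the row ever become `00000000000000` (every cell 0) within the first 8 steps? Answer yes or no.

00101000111000
00010000101000
00000000010000
00000000000000
all cells are 0 at step 4

yes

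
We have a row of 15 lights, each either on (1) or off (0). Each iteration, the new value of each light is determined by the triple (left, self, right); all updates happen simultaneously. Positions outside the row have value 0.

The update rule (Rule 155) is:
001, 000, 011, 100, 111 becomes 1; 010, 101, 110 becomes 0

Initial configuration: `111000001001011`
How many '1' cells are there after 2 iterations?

9

iteration 1: 110111110110010
iteration 2: 100111100101101
count of 1: 9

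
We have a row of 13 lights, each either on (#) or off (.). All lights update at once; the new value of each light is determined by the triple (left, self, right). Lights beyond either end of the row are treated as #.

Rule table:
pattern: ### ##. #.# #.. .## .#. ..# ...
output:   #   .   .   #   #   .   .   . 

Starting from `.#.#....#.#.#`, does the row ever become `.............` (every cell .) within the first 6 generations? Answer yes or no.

no

generation 1: ....#.......#
generation 2: #....#......#
generation 3: .#....#.....#
generation 4: ..#....#....#
generation 5: #..#....#...#
generation 6: .#..#....#..#
generation 6 is .#..#....#..#, still not uniform .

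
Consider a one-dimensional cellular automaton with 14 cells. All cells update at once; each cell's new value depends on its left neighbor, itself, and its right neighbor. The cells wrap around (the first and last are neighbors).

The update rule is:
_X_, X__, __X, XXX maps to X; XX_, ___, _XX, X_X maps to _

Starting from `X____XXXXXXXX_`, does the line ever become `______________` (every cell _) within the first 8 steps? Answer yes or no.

no

XX__X_XXXXXX__
__XXX__XXXX_XX
XX_X_XX_XX____
___X______X__X
X_XXX____XXXXX
___X_X__X_XXXX
X_XX_XXXX__XX_
X_____XX_XX___
step 8 is X_____XX_XX___, still not uniform _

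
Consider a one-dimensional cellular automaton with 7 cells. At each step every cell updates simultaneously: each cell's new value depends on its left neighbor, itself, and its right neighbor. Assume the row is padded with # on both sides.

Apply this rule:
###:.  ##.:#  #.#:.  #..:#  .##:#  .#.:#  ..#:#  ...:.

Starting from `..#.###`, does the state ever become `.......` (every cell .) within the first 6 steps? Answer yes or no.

step 1: ###.#..
step 2: ..#.###  (repeats step 0; period 2)
step 6: ..#.###
step 6 is ..#.###, still not uniform .

no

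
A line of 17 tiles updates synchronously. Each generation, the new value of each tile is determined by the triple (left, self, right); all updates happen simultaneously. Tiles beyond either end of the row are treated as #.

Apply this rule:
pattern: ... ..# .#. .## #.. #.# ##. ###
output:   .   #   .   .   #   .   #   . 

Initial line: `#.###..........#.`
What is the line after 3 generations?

#...##........#..
##.#.##......#.##
.#....##....#....

.#....##....#....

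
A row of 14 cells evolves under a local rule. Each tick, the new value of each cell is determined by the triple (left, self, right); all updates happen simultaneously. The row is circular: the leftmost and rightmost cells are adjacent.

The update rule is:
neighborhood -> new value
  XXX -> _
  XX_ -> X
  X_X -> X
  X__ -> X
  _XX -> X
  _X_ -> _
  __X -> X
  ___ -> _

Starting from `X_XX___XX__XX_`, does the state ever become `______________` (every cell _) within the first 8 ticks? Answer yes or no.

_XXXX_XXXXXXXX
XX__XXX______X
_XXXX_XX____XX
XX__XXXXX__XXX
_XXXX___XXXX__
XX__XX_XX__XX_
XXXXXXXXXXXXXX
______________
all cells are _ at tick 8

yes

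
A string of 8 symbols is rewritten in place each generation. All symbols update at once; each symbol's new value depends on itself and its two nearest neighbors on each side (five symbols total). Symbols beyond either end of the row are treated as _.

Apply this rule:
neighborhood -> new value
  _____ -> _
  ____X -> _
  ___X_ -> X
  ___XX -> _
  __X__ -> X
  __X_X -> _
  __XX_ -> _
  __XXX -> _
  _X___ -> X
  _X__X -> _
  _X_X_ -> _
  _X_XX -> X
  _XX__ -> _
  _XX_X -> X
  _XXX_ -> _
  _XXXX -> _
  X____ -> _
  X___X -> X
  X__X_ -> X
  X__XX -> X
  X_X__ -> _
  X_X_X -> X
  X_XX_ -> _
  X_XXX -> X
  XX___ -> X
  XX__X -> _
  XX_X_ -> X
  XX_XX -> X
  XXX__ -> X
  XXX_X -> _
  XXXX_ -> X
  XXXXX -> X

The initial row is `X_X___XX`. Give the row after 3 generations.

____XXX_

generation 1: ___XX___
generation 2: _____X__
generation 3: ____XXX_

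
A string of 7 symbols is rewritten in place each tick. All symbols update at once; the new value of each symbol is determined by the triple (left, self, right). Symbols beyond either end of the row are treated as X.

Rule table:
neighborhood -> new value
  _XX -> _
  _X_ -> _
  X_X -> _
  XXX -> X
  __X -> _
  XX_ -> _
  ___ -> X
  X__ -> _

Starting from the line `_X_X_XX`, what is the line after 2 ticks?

_XXXX__

tick 1: ______X
tick 2: _XXXX__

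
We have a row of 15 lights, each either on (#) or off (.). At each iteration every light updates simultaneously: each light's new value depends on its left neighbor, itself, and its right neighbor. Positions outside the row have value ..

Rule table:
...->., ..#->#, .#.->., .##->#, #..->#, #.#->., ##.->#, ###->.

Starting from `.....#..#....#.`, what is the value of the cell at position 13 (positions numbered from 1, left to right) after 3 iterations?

#

....#.##.#..#.#
...#..##..##...
..#.#########..
position 13 holds #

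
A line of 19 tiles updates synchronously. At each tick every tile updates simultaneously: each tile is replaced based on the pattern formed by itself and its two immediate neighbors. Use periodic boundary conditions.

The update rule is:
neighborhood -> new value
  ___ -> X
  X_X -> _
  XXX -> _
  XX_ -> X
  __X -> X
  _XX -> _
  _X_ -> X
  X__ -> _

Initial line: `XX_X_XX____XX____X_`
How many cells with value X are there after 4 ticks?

8

_X_X__X_XXX_X_XXXX_
XX_X_XX___X_X____X_
_X_X__X_XXX_X_XXXX_  (repeats tick 1; period 2)
tick 4: XX_X_XX___X_X____X_
count of X: 8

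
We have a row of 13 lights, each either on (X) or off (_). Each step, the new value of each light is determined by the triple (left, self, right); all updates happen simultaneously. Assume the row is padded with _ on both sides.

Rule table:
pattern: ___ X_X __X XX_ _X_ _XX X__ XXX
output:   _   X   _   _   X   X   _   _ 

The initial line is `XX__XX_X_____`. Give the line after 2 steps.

step 1: X___X_XX_____
step 2: X___XXX______

X___XXX______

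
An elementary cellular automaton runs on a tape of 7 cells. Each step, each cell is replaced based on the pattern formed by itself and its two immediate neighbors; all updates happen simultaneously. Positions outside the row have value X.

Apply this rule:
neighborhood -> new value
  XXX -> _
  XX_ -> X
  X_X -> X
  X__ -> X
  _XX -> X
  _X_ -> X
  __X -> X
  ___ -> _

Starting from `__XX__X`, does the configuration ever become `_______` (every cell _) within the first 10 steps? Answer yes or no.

XXXXXXX
_______
all cells are _ at step 2

yes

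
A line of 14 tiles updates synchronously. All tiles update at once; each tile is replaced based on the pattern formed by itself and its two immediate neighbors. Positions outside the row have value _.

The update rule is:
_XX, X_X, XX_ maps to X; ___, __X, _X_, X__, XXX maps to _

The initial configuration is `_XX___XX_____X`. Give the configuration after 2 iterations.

iteration 1: _XX___XX______
iteration 2: _XX___XX______

_XX___XX______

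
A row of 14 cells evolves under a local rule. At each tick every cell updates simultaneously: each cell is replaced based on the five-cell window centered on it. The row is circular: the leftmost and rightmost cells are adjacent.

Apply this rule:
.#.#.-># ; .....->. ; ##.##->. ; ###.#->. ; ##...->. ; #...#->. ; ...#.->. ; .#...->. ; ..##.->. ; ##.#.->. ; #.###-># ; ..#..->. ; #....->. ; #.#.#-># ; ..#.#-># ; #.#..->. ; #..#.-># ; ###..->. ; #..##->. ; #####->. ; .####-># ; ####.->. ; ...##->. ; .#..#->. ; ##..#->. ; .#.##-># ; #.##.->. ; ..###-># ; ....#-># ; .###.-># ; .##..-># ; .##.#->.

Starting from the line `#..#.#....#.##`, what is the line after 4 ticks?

..###...#.####
..##....####..
#..#..#.##....
..#..###.#..#.

..#..###.#..#.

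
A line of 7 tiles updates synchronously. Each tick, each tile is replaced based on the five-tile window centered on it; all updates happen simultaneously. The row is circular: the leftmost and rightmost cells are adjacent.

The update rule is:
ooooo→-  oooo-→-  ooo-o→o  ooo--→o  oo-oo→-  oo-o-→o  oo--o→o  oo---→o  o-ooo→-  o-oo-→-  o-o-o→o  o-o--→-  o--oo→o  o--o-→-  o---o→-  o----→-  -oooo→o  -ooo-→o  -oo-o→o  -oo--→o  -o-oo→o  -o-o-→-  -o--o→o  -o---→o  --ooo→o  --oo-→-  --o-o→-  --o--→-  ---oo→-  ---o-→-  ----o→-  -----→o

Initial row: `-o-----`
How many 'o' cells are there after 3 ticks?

tick 1: --o-oo-
tick 2: ---o-oo
tick 3: o---o-o
count of o: 3

3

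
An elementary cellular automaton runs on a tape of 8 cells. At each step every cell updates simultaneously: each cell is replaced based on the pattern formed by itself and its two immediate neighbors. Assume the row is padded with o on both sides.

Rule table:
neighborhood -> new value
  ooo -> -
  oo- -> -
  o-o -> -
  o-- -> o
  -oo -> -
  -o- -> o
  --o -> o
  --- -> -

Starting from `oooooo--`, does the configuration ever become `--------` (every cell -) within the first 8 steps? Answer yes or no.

no

------oo
o----o--
-o--oooo
-ooo----
----o--o
o--oooo-
-oo-----
---o---o
step 8 is ---o---o, still not uniform -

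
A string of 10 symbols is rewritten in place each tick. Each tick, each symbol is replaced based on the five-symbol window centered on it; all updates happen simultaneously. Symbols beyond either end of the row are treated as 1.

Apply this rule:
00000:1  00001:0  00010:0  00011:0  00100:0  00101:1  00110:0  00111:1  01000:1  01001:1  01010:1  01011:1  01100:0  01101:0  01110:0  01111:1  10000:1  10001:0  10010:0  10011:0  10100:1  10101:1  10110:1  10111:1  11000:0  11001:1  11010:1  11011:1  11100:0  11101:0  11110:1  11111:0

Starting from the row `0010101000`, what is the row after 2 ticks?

1011111100
0111001010

0111001010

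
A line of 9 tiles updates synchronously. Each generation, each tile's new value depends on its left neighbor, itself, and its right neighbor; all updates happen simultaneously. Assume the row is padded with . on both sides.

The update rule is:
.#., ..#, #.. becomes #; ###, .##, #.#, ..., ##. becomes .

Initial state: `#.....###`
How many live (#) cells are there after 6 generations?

1

generation 1: ##...#...
generation 2: ..#.###..
generation 3: .##....#.
generation 4: #..#..###
generation 5: ######...
generation 6: ......#..
count of #: 1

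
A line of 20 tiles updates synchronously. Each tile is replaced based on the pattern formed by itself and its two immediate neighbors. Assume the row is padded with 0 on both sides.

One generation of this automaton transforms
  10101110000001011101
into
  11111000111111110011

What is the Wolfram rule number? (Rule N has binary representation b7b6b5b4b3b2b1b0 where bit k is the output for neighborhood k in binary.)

position 5: 111 → 0  (bit 7 = 0)
position 6: 110 → 0  (bit 6 = 0)
position 1: 101 → 1  (bit 5 = 1)
position 7: 100 → 0  (bit 4 = 0)
position 4: 011 → 1  (bit 3 = 1)
position 0: 010 → 1  (bit 2 = 1)
position 12: 001 → 1  (bit 1 = 1)
position 8: 000 → 1  (bit 0 = 1)
bits b7..b0 = 00101111 = 47

47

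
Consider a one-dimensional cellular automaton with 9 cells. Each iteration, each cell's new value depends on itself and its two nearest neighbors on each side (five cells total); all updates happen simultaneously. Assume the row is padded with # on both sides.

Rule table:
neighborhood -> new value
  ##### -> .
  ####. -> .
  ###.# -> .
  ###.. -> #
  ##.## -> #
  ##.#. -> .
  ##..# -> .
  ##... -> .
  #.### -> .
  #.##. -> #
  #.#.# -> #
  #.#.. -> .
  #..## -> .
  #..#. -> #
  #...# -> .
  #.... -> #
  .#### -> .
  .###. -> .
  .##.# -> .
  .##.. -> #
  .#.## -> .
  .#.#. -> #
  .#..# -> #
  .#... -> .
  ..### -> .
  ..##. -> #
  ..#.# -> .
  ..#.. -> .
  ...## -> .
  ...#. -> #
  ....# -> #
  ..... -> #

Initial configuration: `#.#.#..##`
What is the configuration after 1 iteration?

..##.#...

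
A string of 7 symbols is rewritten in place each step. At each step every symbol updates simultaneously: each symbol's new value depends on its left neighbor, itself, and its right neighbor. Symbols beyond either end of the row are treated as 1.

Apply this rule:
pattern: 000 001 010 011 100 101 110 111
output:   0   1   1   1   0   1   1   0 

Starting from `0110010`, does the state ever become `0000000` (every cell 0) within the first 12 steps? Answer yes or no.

yes

1110111
0011100
0110101
1111111
0000000
all cells are 0 at step 5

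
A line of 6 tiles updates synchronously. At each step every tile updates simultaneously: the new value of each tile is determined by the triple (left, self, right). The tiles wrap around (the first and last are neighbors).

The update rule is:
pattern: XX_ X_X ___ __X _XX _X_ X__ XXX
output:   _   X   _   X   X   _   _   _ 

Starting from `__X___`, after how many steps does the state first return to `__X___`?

6

_X____
X_____
_____X
____X_
___X__
__X___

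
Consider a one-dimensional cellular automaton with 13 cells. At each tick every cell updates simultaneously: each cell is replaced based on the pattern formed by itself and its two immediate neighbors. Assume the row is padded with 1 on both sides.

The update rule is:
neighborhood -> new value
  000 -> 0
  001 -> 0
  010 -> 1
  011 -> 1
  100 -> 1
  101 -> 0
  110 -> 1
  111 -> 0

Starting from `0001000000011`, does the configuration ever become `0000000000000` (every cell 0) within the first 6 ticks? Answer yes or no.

no

tick 1: 1001100000010
tick 2: 1101110000010
tick 3: 0101011000010
tick 4: 0101011100010
tick 5: 0101010110010
tick 6: 0101010111010
tick 6 is 0101010111010, still not uniform 0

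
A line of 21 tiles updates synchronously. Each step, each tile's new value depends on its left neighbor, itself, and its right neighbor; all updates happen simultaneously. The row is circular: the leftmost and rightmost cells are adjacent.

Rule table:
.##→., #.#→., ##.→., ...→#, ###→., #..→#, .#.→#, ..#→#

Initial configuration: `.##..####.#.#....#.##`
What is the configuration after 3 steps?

...##......#######...

...##.....#.######...
###..######.......###
...##......#######...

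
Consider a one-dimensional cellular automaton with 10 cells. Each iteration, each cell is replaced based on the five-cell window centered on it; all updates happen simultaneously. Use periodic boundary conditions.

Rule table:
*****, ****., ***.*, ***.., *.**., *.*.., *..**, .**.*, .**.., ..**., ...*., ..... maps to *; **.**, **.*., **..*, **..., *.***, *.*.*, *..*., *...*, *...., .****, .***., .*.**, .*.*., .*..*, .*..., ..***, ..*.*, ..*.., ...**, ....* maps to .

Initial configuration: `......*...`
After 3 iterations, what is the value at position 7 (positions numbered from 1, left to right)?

****.*...*
.***.*....
...*.*..*.
position 7 holds .

.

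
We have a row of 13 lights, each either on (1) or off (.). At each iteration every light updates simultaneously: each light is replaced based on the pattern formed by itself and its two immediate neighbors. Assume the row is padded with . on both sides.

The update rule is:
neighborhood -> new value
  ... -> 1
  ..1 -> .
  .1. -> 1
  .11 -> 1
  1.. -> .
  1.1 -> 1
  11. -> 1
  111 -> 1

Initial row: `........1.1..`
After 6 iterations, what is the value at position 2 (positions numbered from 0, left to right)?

1

1111111.111.1
1111111111111
1111111111111  (fixed point — unchanged through iteration 6)
position 2 holds 1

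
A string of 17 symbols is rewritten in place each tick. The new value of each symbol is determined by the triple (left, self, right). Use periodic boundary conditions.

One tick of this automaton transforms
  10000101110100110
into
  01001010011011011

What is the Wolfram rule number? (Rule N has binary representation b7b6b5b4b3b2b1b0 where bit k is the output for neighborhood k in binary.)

position 8: 111 → 0  (bit 7 = 0)
position 9: 110 → 1  (bit 6 = 1)
position 6: 101 → 1  (bit 5 = 1)
position 1: 100 → 1  (bit 4 = 1)
position 7: 011 → 0  (bit 3 = 0)
position 0: 010 → 0  (bit 2 = 0)
position 4: 001 → 1  (bit 1 = 1)
position 2: 000 → 0  (bit 0 = 0)
bits b7..b0 = 01110010 = 114

114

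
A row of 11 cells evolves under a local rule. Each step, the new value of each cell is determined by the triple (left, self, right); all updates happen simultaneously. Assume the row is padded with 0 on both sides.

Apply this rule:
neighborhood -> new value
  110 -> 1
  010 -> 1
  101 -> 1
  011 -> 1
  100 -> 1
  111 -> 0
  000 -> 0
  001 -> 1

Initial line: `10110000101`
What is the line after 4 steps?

step 1: 11111001111
step 2: 10001111001
step 3: 11011001111
step 4: 11111111001

11111111001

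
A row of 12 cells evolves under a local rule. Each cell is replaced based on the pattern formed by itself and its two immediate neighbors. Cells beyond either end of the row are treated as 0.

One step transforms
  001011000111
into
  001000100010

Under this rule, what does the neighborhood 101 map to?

0

At position 3 the neighborhood is 101; the next row has 0 there.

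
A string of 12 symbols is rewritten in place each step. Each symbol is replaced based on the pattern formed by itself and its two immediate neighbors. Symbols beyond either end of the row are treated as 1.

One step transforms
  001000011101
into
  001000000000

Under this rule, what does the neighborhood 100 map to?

At position 0 the neighborhood is 100; the next row has 0 there.

0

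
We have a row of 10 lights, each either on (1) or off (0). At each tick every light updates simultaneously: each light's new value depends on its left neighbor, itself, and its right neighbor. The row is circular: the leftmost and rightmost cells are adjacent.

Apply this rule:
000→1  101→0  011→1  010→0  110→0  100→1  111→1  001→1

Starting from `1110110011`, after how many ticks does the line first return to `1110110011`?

tick 1: 1100101111
tick 2: 1011001111
tick 3: 0010111111
tick 4: 1100111110
tick 5: 1011111100
tick 6: 0011111011
tick 7: 1111110010
tick 8: 1111101100
tick 9: 1111001011
tick 10: 1110110011

10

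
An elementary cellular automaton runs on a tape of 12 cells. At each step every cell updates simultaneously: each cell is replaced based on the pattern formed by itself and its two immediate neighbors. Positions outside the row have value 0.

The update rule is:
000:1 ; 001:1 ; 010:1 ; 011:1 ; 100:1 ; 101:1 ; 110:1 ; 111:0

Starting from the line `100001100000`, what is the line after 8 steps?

100000000001

111111111111
100000000001
111111111111  (repeats step 1; period 2)
step 8: 100000000001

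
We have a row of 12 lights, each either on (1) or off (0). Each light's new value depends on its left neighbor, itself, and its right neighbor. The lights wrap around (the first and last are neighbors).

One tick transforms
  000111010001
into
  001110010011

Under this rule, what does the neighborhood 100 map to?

At position 0 the neighborhood is 100; the next row has 0 there.

0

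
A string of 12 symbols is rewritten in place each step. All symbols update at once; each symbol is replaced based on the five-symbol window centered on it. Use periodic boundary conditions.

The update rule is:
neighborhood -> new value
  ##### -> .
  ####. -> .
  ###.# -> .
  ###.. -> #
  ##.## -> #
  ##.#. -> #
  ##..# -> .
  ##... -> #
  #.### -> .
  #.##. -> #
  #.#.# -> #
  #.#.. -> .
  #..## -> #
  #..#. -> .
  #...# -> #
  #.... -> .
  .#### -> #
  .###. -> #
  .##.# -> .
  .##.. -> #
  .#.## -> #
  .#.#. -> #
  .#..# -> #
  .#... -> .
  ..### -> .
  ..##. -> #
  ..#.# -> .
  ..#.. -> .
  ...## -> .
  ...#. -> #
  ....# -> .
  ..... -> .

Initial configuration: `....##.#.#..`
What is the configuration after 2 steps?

....#.###...
...#.#.###..

...#.#.###..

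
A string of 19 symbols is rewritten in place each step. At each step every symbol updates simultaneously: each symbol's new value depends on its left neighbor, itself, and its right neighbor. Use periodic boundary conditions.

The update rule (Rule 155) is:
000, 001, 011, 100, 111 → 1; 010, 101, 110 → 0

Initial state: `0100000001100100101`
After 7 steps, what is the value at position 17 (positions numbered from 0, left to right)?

0011111111011011000
1111111110010010111
1111111101101100111
1111111001001011111
1111110110110011111
1111100100101111111
1111011011001111111
position 17 holds 1

1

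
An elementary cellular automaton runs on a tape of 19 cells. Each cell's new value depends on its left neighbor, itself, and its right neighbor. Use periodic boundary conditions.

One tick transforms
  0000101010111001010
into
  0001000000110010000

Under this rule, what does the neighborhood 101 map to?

At position 5 the neighborhood is 101; the next row has 0 there.

0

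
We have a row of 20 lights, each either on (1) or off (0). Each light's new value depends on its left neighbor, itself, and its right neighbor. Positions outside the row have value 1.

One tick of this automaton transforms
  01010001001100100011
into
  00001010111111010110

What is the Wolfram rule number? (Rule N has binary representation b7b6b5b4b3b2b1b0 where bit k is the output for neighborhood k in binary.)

90

position 19: 111 → 0  (bit 7 = 0)
position 11: 110 → 1  (bit 6 = 1)
position 0: 101 → 0  (bit 5 = 0)
position 4: 100 → 1  (bit 4 = 1)
position 10: 011 → 1  (bit 3 = 1)
position 1: 010 → 0  (bit 2 = 0)
position 6: 001 → 1  (bit 1 = 1)
position 5: 000 → 0  (bit 0 = 0)
bits b7..b0 = 01011010 = 90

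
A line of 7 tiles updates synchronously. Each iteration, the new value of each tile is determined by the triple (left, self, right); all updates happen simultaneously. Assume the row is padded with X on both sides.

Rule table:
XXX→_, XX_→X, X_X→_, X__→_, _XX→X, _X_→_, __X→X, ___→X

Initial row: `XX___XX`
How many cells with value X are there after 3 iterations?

_X_XXX_
___X_X_
_XX____
count of X: 2

2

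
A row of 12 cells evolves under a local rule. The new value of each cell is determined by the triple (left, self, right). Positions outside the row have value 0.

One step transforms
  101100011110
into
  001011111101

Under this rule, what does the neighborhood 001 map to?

At position 6 the neighborhood is 001; the next row has 1 there.

1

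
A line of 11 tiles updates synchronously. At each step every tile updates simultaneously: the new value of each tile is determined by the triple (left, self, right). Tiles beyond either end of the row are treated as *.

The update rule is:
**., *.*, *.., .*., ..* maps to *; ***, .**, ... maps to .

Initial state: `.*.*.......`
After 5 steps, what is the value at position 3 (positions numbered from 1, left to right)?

.

*****.....*
....**...*.
*..*.**.***
*****.**...
....**.**.*
position 3 holds .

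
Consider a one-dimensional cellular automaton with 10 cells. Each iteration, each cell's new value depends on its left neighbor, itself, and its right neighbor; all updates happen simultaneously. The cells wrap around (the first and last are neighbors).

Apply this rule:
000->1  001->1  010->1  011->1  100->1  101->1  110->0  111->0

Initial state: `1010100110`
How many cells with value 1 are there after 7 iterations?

9

iteration 1: 1111111101
iteration 2: 0000000011
iteration 3: 1111111110
iteration 4: 1000000001
iteration 5: 0111111111
iteration 6: 1100000000
iteration 7: 1011111111
count of 1: 9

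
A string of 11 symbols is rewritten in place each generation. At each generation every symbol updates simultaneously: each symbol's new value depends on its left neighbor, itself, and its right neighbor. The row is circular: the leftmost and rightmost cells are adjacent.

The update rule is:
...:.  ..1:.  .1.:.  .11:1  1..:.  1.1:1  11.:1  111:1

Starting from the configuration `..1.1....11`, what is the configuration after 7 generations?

...1.....11
.........11
.........11  (fixed point — unchanged through generation 7)

.........11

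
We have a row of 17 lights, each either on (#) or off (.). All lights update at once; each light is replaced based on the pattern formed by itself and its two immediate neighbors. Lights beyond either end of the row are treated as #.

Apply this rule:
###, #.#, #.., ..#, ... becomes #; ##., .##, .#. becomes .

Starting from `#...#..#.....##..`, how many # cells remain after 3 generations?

8

generation 1: .###.##.#####..##
generation 2: #.#.#..#.###.##.#
generation 3: .#.#.##.#.#.#..#.
count of #: 8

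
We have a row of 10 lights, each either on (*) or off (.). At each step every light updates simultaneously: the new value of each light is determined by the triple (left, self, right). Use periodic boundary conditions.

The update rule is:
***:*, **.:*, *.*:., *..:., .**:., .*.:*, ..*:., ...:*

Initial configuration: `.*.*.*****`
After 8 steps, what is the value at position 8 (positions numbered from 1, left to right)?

*

step 1: .*.*..****
step 2: .*.*...***
step 3: .*.*.*..**
step 4: .*.*.*...*
step 5: .*.*.*.*.*
step 6: .*.*.*.*.*  (fixed point — unchanged through step 8)
position 8 holds *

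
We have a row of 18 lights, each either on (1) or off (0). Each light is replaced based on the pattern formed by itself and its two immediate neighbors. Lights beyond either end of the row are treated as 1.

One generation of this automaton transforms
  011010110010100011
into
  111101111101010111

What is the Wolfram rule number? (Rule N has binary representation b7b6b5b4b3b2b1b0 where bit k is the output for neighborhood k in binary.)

position 17: 111 → 1  (bit 7 = 1)
position 2: 110 → 1  (bit 6 = 1)
position 0: 101 → 1  (bit 5 = 1)
position 8: 100 → 1  (bit 4 = 1)
position 1: 011 → 1  (bit 3 = 1)
position 4: 010 → 0  (bit 2 = 0)
position 9: 001 → 1  (bit 1 = 1)
position 14: 000 → 0  (bit 0 = 0)
bits b7..b0 = 11111010 = 250

250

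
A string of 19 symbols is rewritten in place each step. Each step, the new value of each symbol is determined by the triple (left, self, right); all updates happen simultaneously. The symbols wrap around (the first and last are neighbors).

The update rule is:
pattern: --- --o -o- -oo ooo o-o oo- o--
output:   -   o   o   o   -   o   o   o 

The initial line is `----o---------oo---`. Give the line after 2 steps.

--oo-oo-----oo--oo-

---ooo-------oooo--
--oo-oo-----oo--oo-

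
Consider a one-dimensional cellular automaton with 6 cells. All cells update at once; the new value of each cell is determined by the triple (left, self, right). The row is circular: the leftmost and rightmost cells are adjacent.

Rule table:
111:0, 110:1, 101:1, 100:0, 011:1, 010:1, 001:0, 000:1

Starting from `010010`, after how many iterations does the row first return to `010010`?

010010

1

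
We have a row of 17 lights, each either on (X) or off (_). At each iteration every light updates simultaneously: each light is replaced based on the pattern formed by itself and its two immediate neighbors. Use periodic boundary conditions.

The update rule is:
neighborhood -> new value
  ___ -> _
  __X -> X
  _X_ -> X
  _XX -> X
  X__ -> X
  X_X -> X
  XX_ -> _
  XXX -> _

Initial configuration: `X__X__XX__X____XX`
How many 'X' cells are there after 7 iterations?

iteration 1: _XXXXXX_XXXX__XX_
iteration 2: XX_____XX___XXX_X
iteration 3: __X___XX_X_XX__XX
iteration 4: XXXX_XX_XXXX_XXX_
iteration 5: X___XX_XX___XX__X
iteration 6: _X_XX_XX_X_XX_XXX
iteration 7: XXXX_XX_XXXX_XX__
count of X: 12

12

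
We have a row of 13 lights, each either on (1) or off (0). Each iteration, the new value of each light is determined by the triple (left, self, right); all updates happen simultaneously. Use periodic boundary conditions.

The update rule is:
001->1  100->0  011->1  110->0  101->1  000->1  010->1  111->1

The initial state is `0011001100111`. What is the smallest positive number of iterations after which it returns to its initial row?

0110011001110
1100110011100
1001100111001
0011001110011
0110011100110
1100111001100
1001110011001
0011100110011
0111001100110
1110011001100
1100110011001
1001100110011
0011001100111

13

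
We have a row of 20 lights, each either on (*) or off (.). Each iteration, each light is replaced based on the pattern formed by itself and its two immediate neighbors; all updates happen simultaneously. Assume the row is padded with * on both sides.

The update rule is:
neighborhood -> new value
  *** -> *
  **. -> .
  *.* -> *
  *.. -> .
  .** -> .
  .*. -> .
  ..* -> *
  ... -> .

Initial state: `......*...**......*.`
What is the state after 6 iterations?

iteration 1: .....*...*.......*.*
iteration 2: ....*...*.......*.*.
iteration 3: ...*...*.......*.*.*
iteration 4: ..*...*.......*.*.*.
iteration 5: .*...*.......*.*.*.*
iteration 6: *...*.......*.*.*.*.

*...*.......*.*.*.*.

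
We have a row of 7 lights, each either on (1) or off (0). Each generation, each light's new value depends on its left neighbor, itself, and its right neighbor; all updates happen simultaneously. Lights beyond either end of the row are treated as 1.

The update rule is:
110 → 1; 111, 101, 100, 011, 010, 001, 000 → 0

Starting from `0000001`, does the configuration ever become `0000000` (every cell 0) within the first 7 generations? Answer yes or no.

yes

generation 1: 0000000
all cells are 0 at generation 1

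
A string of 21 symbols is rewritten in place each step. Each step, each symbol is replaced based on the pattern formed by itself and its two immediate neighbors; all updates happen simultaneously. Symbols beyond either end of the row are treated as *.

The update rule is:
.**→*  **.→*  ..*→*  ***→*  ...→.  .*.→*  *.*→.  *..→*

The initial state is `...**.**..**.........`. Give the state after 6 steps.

*.***.**********.****

*.***.*******.......*
*.***.********.....**
*.***.*********...***
*.***.**********.****
*.***.**********.****  (fixed point — unchanged through step 6)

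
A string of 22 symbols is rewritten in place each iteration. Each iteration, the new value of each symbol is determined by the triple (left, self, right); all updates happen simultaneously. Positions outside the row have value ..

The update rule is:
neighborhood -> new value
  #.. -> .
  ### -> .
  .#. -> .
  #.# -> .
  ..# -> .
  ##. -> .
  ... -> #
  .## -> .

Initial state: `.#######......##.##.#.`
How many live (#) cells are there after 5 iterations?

4

iteration 1: .........####.........
iteration 2: ########......########
iteration 3: .........####.........  (repeats iteration 1; period 2)
iteration 5: .........####.........
count of #: 4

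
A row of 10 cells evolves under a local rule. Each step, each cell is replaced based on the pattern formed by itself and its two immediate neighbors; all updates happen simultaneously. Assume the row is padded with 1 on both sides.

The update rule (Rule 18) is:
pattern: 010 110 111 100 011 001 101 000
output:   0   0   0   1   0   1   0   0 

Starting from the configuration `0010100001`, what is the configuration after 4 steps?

0010000100

1100010010
0010101100
1100000011
0010000100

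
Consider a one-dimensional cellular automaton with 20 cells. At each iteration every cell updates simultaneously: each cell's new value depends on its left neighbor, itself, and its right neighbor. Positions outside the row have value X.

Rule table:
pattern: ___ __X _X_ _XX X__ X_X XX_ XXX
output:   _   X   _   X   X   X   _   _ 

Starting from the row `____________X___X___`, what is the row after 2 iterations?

_X________X_X_X_X_XX

iteration 1: X__________X_X_X_X_X
iteration 2: _X________X_X_X_X_XX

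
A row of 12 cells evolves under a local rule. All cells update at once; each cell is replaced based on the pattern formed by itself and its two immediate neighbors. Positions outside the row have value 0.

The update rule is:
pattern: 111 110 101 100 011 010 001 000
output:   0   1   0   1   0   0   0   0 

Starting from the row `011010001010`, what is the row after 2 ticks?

001001000001
000100100000

000100100000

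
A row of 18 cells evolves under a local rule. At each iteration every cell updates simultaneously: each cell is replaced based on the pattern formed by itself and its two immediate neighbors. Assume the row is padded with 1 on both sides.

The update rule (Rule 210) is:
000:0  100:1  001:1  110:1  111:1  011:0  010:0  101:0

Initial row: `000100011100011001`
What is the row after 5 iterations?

111100101010111001

101010101110101110
100000000110000110
110000001011001010
111000010001110000
111100101010111001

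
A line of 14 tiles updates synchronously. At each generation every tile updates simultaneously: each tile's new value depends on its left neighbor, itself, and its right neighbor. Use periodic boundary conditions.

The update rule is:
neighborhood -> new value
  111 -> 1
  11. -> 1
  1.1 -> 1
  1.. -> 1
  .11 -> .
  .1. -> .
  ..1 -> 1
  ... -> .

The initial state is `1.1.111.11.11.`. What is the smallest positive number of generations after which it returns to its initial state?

14

generation 1: .1.1.111.11.11
generation 2: 1.1.1.111.11.1
generation 3: 11.1.1.111.11.
generation 4: .11.1.1.111.11
generation 5: 1.11.1.1.111.1
generation 6: 11.11.1.1.111.
generation 7: .11.11.1.1.111
generation 8: 1.11.11.1.1.11
generation 9: 11.11.11.1.1.1
generation 10: 111.11.11.1.1.
generation 11: .111.11.11.1.1
generation 12: 1.111.11.11.1.
generation 13: .1.111.11.11.1
generation 14: 1.1.111.11.11.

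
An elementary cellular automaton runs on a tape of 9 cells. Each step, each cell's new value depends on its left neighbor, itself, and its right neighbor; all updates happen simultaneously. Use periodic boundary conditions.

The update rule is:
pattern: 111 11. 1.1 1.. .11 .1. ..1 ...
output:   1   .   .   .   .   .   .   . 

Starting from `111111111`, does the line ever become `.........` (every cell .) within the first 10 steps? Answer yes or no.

111111111  (fixed point — unchanged through step 10)
step 10 is 111111111, still not uniform .

no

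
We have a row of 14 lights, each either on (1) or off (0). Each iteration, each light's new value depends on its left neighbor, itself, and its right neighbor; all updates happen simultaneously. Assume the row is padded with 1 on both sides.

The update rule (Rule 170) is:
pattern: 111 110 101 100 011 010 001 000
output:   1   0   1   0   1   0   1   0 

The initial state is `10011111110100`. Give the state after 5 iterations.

00111111101001
01111111010011
11111110100111
11111101001111
11111010011111

11111010011111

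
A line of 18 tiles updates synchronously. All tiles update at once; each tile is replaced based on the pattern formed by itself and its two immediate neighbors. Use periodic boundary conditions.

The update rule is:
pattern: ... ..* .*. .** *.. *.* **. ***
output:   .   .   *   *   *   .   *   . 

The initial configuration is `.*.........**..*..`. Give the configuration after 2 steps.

.**........***.**.
.***.......*.*.***

.***.......*.*.***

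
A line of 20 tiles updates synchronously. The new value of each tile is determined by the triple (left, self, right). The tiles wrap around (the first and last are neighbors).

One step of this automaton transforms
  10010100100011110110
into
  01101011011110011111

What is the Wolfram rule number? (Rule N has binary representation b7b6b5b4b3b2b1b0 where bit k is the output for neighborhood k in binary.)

position 13: 111 → 0  (bit 7 = 0)
position 15: 110 → 1  (bit 6 = 1)
position 4: 101 → 1  (bit 5 = 1)
position 1: 100 → 1  (bit 4 = 1)
position 12: 011 → 1  (bit 3 = 1)
position 0: 010 → 0  (bit 2 = 0)
position 2: 001 → 1  (bit 1 = 1)
position 10: 000 → 1  (bit 0 = 1)
bits b7..b0 = 01111011 = 123

123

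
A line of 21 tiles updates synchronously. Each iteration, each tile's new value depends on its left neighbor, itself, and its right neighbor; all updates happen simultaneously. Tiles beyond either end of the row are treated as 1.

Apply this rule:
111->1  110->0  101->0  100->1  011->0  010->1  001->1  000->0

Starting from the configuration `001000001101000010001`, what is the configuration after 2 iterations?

111010111010011010010

111100010001100111010
111010111010011010010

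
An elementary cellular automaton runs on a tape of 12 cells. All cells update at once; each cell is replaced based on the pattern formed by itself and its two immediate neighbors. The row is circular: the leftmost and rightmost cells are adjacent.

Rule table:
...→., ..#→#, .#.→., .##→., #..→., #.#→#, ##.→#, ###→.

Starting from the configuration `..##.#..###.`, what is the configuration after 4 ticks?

#.#.#..#..#.

.#.##..#..#.
#.#.#.#..#..
.#.#.#..#..#
#.#.#..#..#.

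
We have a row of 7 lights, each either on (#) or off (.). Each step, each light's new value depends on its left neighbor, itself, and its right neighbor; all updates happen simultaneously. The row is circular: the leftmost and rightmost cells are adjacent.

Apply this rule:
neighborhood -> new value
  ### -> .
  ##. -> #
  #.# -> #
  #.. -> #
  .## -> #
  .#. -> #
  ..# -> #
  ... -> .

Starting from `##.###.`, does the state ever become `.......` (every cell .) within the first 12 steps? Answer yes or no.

####.##
...###.
..##.##
#######
.......
all cells are . at step 5

yes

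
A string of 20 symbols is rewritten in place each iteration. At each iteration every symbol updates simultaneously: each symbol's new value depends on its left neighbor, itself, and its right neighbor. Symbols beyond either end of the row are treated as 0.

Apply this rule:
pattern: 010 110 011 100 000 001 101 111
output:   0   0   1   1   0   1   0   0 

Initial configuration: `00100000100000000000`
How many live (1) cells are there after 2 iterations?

01010001010000000000
10001010001000000000
count of 1: 4

4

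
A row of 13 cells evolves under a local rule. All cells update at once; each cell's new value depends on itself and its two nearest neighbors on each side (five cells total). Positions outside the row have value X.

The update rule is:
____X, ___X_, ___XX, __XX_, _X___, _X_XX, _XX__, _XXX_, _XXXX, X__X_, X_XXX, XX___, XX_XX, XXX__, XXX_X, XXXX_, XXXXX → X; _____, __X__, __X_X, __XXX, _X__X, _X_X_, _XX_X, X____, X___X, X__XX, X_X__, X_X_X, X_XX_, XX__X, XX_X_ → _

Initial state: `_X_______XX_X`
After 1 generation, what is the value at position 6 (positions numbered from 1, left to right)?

__X____XXX_XX
position 6 holds _

_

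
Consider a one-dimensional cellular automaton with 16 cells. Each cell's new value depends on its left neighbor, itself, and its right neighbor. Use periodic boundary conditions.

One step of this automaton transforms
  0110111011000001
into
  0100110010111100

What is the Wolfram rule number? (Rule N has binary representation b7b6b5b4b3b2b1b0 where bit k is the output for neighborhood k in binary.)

153

position 5: 111 → 1  (bit 7 = 1)
position 2: 110 → 0  (bit 6 = 0)
position 0: 101 → 0  (bit 5 = 0)
position 10: 100 → 1  (bit 4 = 1)
position 1: 011 → 1  (bit 3 = 1)
position 15: 010 → 0  (bit 2 = 0)
position 14: 001 → 0  (bit 1 = 0)
position 11: 000 → 1  (bit 0 = 1)
bits b7..b0 = 10011001 = 153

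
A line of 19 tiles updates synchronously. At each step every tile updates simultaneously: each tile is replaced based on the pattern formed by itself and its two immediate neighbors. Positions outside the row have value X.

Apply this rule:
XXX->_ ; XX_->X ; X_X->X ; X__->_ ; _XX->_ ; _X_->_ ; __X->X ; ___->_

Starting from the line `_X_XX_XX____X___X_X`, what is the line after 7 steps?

X_X_XX_X___X___X_X_
XX_X_XX___X___X_X_X
_XX_X_X__X___X_X_X_
X_XX_X__X___X_X_X_X
XX_XX__X___X_X_X_X_
_XX_X_X___X_X_X_X_X
X_XX_X___X_X_X_X_X_

X_XX_X___X_X_X_X_X_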